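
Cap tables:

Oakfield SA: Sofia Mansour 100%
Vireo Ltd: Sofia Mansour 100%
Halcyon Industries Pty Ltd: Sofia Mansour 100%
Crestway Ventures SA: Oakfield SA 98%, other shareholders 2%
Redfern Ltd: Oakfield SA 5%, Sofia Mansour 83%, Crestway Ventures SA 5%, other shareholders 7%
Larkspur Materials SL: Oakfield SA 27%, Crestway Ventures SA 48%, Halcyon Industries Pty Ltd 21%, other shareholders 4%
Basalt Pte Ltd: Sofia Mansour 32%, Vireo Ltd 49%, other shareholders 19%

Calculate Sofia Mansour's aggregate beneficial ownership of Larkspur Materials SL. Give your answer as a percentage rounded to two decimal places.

Sofia reaches Larkspur along 3 paths.
Via Oakfield: 100% × 27% = 27%.
Via Oakfield → Crestway: 100% × 98% × 48% = 47.04%.
Via Halcyon: 100% × 21% = 21%.
Total: 27% + 47.04% + 21% = 95.04%.

95.04%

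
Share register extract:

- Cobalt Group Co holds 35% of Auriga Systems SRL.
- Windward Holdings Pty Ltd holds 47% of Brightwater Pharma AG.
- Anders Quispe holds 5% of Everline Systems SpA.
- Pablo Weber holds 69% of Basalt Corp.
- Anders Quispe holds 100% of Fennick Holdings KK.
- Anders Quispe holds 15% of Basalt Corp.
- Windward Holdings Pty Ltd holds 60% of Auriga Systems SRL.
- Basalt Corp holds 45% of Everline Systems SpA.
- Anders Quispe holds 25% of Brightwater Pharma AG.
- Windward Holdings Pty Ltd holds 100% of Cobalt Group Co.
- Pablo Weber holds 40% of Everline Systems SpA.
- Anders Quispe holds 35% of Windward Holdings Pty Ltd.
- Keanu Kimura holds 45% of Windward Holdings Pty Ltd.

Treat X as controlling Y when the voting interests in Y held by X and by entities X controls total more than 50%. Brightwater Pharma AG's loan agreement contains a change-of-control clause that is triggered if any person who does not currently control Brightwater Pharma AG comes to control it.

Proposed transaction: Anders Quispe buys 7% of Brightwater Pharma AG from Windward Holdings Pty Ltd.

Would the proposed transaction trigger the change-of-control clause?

No

The purchase adds only to Anders's holdings (Windward's stake shrinks), so Anders is the only person who could newly come to control Brightwater.
Anders holds 100% of Fennick, so Anders controls Fennick.
In Brightwater, Anders's side holds only 25%, not > 50%.
So before the transaction, Anders does not control Brightwater.
After the purchase, Anders's direct stake in Brightwater rises to 25% + 7% = 32%, and Windward's stake falls to 40%.
After the transaction, Anders's side holds 32% of Brightwater, not > 50%, so Anders still does not control Brightwater.
No new person acquires control, so the clause is not triggered.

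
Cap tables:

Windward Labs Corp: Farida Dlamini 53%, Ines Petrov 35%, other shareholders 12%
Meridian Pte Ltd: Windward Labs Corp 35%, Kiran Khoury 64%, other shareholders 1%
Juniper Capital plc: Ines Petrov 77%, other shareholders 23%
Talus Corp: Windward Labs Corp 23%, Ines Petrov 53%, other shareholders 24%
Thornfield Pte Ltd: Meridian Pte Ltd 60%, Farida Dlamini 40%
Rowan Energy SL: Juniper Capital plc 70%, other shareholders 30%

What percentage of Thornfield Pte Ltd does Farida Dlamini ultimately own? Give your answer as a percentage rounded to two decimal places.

51.13%

Farida reaches Thornfield along 2 paths.
Via Windward → Meridian: 53% × 35% × 60% = 11.13%.
Direct stake: 40% = 40%.
Total: 11.13% + 40% = 51.13%.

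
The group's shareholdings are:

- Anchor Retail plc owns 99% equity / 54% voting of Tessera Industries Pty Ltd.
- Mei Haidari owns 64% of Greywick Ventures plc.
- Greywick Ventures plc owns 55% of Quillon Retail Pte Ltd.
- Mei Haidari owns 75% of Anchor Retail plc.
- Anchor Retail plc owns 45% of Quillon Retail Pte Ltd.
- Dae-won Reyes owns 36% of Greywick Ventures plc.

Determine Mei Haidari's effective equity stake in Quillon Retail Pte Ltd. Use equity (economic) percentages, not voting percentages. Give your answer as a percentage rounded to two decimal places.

68.95%

Mei reaches Quillon along 2 paths.
Via Greywick: 64% × 55% = 35.2%.
Via Anchor: 75% × 45% = 33.75%.
Total: 35.2% + 33.75% = 68.95%.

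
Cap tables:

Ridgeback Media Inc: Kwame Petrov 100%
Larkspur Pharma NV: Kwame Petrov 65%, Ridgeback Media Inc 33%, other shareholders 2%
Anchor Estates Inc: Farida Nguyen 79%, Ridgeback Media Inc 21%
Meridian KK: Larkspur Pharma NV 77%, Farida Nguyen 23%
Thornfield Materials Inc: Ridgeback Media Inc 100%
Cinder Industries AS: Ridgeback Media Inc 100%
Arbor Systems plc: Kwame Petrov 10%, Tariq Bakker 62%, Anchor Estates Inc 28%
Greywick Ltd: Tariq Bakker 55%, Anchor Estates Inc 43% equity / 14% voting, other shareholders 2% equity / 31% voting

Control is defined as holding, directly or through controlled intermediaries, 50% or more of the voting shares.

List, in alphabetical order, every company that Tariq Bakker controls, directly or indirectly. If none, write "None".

Arbor Systems plc, Greywick Ltd

Tariq holds 62% of Arbor, so Tariq controls Arbor.
Tariq holds 55% of Greywick, so Tariq controls Greywick.
No other company's threshold is met.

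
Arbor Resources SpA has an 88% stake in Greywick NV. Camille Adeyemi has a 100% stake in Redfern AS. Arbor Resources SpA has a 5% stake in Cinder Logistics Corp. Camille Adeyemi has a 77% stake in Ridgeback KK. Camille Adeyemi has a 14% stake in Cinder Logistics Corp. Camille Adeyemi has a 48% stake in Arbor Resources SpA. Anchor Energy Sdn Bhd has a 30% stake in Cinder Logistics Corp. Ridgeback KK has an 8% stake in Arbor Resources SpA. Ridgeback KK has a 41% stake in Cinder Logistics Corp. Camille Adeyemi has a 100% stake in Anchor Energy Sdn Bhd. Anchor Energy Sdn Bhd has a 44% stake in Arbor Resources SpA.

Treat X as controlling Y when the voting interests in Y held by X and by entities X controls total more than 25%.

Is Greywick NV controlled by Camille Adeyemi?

Yes

Camille holds 77% of Ridgeback, so Camille controls Ridgeback.
Camille holds 100% of Anchor, so Camille controls Anchor.
Anchor and Ridgeback and Camille together hold 44% + 8% + 48% = 100% of Arbor, so Camille controls Arbor.
Arbor holds 88% of Greywick, so Camille controls Greywick.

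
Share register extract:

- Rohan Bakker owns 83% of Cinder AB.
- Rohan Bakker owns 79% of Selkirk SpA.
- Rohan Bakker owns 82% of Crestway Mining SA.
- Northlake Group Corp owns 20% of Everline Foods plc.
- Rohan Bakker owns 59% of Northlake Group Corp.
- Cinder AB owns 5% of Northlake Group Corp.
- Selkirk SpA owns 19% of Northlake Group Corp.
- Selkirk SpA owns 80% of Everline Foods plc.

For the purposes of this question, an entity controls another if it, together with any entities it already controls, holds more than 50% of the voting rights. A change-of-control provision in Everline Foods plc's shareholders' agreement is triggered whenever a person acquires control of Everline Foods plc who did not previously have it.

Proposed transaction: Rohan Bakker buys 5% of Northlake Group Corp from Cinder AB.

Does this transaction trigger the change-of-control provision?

The purchase adds only to Rohan's holdings (Cinder's stake shrinks), so Rohan is the only person who could newly come to control Everline.
Rohan holds 79% of Selkirk, so Rohan controls Selkirk.
Rohan holds 83% of Cinder, so Rohan controls Cinder.
Selkirk and Rohan and Cinder together hold 19% + 59% + 5% = 83% of Northlake, so Rohan controls Northlake.
Northlake and Selkirk together hold 20% + 80% = 100% of Everline, so Rohan controls Everline.
So Rohan already controls Everline before the transaction.
After the purchase, Rohan's direct stake in Northlake rises to 59% + 5% = 64%, and Cinder's stake falls to 0%.
Rohan controlled Everline already, so this is not a new person acquiring control; every other person's position is unchanged or reduced.
No new person acquires control, so the clause is not triggered.

No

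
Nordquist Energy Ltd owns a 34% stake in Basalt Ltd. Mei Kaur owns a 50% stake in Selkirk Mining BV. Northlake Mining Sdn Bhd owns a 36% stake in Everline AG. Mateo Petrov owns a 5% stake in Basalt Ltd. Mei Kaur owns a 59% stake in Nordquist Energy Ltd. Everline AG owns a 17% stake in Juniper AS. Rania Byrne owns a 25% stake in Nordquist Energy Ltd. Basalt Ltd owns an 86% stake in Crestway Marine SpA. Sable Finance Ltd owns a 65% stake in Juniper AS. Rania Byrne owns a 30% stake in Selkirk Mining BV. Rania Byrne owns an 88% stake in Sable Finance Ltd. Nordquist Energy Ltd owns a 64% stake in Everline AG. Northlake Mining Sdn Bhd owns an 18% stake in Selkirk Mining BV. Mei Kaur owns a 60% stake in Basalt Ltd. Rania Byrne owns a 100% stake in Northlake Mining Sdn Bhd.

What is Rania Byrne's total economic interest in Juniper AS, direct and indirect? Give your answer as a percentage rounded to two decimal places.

Rania reaches Juniper along 3 paths.
Via Sable: 88% × 65% = 57.2%.
Via Nordquist → Everline: 25% × 64% × 17% = 2.72%.
Via Northlake → Everline: 100% × 36% × 17% = 6.12%.
Total: 57.2% + 2.72% + 6.12% = 66.04%.

66.04%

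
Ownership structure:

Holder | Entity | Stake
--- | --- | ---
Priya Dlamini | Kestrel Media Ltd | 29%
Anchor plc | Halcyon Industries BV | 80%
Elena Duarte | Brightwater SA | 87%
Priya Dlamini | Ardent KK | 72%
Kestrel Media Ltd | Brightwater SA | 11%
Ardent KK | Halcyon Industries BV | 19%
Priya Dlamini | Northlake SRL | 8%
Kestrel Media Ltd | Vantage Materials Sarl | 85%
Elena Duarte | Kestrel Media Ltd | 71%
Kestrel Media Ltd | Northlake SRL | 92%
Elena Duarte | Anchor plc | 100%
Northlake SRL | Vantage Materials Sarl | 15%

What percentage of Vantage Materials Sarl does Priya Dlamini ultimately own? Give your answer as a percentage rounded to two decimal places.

29.85%

Priya reaches Vantage along 3 paths.
Via Kestrel → Northlake: 29% × 92% × 15% = 4.002%.
Via Northlake: 8% × 15% = 1.2%.
Via Kestrel: 29% × 85% = 24.65%.
Total: 4.002% + 1.2% + 24.65% = 29.852%.
Rounded: 29.85%.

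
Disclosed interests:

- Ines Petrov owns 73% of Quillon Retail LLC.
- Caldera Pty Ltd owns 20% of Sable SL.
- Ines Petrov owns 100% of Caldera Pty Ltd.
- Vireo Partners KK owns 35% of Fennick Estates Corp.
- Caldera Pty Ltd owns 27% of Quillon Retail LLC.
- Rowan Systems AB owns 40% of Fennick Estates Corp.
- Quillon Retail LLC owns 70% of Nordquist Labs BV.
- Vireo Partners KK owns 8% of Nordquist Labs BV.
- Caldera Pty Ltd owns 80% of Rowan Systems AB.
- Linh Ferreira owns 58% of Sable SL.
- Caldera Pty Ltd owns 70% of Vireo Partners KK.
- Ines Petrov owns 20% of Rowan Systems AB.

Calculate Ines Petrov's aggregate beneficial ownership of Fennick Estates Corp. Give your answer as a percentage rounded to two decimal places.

64.50%

Ines reaches Fennick along 3 paths.
Via Rowan: 20% × 40% = 8%.
Via Caldera → Rowan: 100% × 80% × 40% = 32%.
Via Caldera → Vireo: 100% × 70% × 35% = 24.5%.
Total: 8% + 32% + 24.5% = 64.5%.
Rounded: 64.50%.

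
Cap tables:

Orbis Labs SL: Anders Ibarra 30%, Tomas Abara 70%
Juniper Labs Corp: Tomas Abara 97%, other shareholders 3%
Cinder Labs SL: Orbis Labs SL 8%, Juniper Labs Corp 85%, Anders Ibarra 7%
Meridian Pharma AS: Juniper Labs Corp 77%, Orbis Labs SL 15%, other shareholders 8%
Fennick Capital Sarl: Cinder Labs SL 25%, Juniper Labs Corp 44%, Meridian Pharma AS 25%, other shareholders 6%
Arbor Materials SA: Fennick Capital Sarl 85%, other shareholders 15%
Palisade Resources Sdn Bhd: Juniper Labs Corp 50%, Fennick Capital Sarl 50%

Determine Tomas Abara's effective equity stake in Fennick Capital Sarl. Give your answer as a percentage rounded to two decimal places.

85.99%

Tomas reaches Fennick along 5 paths.
Via Orbis → Cinder: 70% × 8% × 25% = 1.4%.
Via Juniper → Cinder: 97% × 85% × 25% = 20.6125%.
Via Juniper: 97% × 44% = 42.68%.
Via Juniper → Meridian: 97% × 77% × 25% = 18.6725%.
Via Orbis → Meridian: 70% × 15% × 25% = 2.625%.
Total: 1.4% + 20.6125% + 42.68% + 18.6725% + 2.625% = 85.99%.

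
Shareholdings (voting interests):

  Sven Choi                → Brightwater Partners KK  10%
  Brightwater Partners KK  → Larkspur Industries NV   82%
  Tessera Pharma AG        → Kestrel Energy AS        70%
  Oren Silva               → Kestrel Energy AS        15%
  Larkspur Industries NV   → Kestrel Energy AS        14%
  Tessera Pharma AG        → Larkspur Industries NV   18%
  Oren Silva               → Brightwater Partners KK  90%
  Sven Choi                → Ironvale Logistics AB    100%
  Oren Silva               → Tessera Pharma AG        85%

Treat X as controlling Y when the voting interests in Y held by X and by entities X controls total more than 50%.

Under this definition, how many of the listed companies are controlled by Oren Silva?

4

Oren holds 90% of Brightwater, so Oren controls Brightwater.
Oren holds 85% of Tessera, so Oren controls Tessera.
Brightwater and Tessera together hold 82% + 18% = 100% of Larkspur, so Oren controls Larkspur.
Tessera and Oren and Larkspur together hold 70% + 15% + 14% = 99% of Kestrel, so Oren controls Kestrel.
No other company's threshold is met.
Oren controls 4 companies.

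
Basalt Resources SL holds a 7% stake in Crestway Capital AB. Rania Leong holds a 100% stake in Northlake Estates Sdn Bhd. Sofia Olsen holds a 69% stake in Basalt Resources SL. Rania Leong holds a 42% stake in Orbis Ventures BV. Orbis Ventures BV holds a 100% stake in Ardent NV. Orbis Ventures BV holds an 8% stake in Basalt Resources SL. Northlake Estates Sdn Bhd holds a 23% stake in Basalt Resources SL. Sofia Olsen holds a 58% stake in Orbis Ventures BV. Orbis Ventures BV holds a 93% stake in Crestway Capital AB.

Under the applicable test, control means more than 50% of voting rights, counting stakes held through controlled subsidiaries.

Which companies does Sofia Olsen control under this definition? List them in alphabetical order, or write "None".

Sofia holds 58% of Orbis, so Sofia controls Orbis.
Sofia and Orbis together hold 69% + 8% = 77% of Basalt, so Sofia controls Basalt.
Orbis holds 100% of Ardent, so Sofia controls Ardent.
Basalt and Orbis together hold 7% + 93% = 100% of Crestway, so Sofia controls Crestway.
No other company's threshold is met.

Ardent NV, Basalt Resources SL, Crestway Capital AB, Orbis Ventures BV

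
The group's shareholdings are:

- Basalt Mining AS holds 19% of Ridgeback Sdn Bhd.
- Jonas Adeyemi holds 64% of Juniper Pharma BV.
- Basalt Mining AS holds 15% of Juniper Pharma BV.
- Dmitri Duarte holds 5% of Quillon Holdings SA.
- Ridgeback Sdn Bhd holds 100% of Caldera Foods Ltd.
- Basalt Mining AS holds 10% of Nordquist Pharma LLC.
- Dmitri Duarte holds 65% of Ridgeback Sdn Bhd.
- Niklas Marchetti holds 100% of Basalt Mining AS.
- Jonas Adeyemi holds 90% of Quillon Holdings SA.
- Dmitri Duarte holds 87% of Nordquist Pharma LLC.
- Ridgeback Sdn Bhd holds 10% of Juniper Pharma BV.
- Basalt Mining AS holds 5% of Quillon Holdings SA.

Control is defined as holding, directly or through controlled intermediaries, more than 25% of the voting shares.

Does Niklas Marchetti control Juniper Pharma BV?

No

Niklas holds 100% of Basalt, so Niklas controls Basalt.
In Juniper, Niklas's side holds only 15%, not > 25%.
So Niklas does not control Juniper.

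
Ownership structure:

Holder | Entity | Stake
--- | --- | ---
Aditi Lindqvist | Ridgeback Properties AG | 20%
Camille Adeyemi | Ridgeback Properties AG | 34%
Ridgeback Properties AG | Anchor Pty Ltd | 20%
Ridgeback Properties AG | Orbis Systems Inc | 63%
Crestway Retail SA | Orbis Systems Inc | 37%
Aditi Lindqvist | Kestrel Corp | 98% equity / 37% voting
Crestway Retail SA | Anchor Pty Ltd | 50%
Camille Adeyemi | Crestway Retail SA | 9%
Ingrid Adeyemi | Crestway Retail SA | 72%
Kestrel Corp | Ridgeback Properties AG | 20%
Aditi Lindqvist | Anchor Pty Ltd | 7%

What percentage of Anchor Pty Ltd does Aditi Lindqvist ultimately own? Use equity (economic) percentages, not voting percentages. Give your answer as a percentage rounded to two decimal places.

Aditi reaches Anchor along 3 paths.
Via Ridgeback: 20% × 20% = 4%.
Via Kestrel → Ridgeback: 98% × 20% × 20% = 3.92%.
Direct stake: 7% = 7%.
Total: 4% + 3.92% + 7% = 14.92%.

14.92%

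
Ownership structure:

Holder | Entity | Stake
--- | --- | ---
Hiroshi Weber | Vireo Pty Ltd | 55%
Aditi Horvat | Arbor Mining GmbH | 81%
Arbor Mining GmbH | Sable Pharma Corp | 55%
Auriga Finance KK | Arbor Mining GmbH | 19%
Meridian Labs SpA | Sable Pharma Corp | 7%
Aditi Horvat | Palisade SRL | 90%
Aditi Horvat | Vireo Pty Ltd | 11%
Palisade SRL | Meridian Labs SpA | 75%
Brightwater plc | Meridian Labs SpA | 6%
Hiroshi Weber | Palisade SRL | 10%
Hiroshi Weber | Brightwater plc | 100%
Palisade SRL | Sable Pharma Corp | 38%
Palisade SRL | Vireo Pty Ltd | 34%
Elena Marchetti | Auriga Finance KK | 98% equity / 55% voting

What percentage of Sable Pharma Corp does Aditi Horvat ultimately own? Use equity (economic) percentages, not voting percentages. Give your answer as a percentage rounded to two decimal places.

Aditi reaches Sable along 3 paths.
Via Palisade → Meridian: 90% × 75% × 7% = 4.725%.
Via Arbor: 81% × 55% = 44.55%.
Via Palisade: 90% × 38% = 34.2%.
Total: 4.725% + 44.55% + 34.2% = 83.475%.
Rounded: 83.48%.

83.48%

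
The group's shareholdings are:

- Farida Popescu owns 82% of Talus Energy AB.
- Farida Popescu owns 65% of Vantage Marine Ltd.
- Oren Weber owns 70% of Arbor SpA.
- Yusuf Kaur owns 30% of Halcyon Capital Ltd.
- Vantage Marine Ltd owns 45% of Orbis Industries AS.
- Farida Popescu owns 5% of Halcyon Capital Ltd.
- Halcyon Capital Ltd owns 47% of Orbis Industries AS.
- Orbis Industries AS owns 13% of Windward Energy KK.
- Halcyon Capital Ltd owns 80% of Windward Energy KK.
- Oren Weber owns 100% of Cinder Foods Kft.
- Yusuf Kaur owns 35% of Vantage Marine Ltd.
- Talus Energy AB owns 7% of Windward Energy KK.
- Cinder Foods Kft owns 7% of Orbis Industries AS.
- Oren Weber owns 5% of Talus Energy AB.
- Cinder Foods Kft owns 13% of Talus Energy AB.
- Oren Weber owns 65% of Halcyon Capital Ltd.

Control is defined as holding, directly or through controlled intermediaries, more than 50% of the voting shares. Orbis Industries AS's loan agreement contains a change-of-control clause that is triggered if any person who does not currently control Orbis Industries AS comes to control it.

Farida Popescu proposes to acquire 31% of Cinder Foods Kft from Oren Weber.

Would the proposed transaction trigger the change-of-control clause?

The purchase adds only to Farida's holdings (Oren's stake shrinks), so Farida is the only person who could newly come to control Orbis.
Farida holds 82% of Talus, so Farida controls Talus.
Farida holds 65% of Vantage, so Farida controls Vantage.
In Orbis, Farida's side holds only 45%, not > 50%.
So before the transaction, Farida does not control Orbis.
After the purchase, Farida holds 31% of Cinder directly, and Oren's stake falls to 69%.
Farida's side now holds 31% of Cinder, not > 50%, so Farida still does not control Cinder.
After the transaction, Farida's side holds 45% of Orbis, not > 50%, so Farida still does not control Orbis.
No new person acquires control, so the clause is not triggered.

No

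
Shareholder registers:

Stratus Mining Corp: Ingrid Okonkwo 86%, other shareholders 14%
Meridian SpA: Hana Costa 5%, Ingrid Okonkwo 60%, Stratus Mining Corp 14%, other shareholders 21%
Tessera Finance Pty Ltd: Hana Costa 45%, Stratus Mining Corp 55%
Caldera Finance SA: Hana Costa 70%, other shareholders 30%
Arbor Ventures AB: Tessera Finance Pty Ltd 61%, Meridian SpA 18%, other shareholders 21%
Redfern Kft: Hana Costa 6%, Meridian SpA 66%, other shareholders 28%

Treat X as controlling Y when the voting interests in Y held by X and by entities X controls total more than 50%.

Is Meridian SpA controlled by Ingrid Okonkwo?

Ingrid holds 86% of Stratus, so Ingrid controls Stratus.
Ingrid and Stratus together hold 60% + 14% = 74% of Meridian, so Ingrid controls Meridian.

Yes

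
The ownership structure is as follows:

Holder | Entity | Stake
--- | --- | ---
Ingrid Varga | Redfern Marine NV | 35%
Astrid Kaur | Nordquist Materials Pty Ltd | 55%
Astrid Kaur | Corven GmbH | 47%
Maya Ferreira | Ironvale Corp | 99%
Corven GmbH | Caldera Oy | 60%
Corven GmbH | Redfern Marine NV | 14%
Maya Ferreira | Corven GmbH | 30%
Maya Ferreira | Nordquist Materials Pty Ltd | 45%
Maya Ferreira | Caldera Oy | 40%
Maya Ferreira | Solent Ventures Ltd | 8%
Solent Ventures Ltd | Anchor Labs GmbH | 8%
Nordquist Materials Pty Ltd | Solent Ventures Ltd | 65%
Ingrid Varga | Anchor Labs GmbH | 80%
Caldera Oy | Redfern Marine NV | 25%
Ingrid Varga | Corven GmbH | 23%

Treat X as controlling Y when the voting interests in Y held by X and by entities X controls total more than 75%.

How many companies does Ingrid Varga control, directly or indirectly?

Ingrid holds 80% of Anchor, so Ingrid controls Anchor.
No other company's threshold is met.
Ingrid controls 1 company.

1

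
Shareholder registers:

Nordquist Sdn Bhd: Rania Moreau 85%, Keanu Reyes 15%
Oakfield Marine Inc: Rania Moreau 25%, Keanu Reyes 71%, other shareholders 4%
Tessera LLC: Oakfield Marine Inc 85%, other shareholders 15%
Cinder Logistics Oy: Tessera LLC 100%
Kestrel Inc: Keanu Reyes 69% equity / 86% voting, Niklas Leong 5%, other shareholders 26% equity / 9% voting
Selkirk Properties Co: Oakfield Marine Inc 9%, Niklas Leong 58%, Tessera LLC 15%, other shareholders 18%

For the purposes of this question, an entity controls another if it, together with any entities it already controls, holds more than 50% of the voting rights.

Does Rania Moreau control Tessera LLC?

No

Rania holds 85% of Nordquist, so Rania controls Nordquist.
Neither Rania nor any entity Rania controls holds any voting interest in Tessera.
So Rania does not control Tessera.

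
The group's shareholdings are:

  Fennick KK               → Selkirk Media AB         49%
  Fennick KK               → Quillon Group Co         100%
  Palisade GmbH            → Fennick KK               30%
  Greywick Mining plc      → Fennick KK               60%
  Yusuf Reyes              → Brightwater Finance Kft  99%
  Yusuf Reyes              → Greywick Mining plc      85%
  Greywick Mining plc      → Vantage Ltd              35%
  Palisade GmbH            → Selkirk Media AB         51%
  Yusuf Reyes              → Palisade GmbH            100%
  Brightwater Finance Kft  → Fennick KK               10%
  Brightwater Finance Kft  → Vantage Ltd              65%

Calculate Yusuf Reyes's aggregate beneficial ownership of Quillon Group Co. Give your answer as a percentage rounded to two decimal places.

90.90%

Yusuf reaches Quillon along 3 paths.
Via Brightwater → Fennick: 99% × 10% × 100% = 9.9%.
Via Palisade → Fennick: 100% × 30% × 100% = 30%.
Via Greywick → Fennick: 85% × 60% × 100% = 51%.
Total: 9.9% + 30% + 51% = 90.9%.
Rounded: 90.90%.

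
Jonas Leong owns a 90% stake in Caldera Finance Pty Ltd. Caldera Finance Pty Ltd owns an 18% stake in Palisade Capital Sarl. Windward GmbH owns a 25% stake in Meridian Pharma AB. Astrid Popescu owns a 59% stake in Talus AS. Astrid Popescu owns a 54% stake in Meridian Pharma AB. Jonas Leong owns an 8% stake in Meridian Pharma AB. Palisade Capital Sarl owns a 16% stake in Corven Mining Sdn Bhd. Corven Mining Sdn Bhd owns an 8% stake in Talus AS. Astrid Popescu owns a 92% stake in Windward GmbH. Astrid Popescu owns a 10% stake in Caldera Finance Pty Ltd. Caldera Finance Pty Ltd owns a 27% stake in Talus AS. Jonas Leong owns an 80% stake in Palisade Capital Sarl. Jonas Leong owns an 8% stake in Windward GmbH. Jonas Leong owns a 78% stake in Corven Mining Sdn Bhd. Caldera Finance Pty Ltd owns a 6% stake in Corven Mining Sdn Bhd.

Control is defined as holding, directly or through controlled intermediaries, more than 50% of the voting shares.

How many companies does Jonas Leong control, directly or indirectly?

Jonas holds 90% of Caldera, so Jonas controls Caldera.
Jonas and Caldera together hold 80% + 18% = 98% of Palisade, so Jonas controls Palisade.
Caldera and Jonas and Palisade together hold 6% + 78% + 16% = 100% of Corven, so Jonas controls Corven.
No other company's threshold is met.
Jonas controls 3 companies.

3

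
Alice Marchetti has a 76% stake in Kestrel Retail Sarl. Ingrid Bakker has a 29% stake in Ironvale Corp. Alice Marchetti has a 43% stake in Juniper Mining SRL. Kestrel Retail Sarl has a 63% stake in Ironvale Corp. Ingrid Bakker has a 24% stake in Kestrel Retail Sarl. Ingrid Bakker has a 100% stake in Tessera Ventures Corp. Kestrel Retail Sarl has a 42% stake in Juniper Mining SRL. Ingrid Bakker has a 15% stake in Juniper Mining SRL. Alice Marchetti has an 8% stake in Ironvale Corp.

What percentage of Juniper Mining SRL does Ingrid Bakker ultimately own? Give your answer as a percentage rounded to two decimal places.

Ingrid reaches Juniper along 2 paths.
Via Kestrel: 24% × 42% = 10.08%.
Direct stake: 15% = 15%.
Total: 10.08% + 15% = 25.08%.

25.08%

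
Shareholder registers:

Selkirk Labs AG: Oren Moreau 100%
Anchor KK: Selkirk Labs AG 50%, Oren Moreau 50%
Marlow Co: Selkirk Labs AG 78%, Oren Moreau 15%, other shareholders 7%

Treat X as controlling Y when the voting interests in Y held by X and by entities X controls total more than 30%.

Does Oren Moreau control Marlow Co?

Yes

Oren holds 100% of Selkirk, so Oren controls Selkirk.
Selkirk and Oren together hold 78% + 15% = 93% of Marlow, so Oren controls Marlow.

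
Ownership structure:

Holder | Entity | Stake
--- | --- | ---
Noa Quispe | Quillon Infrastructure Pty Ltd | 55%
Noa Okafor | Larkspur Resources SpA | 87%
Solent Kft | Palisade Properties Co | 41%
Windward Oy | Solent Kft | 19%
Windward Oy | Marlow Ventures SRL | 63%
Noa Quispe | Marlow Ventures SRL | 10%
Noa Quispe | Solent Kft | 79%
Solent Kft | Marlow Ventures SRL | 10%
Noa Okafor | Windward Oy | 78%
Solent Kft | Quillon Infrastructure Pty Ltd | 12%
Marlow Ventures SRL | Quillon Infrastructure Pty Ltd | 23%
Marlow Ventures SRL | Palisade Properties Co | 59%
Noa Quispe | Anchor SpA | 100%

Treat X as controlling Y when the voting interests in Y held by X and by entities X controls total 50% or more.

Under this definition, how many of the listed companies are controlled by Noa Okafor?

4

Noa Okafor holds 78% of Windward, so Noa Okafor controls Windward.
Windward holds 63% of Marlow, so Noa Okafor controls Marlow.
Noa Okafor holds 87% of Larkspur, so Noa Okafor controls Larkspur.
Marlow holds 59% of Palisade, so Noa Okafor controls Palisade.
No other company's threshold is met.
Noa Okafor controls 4 companies.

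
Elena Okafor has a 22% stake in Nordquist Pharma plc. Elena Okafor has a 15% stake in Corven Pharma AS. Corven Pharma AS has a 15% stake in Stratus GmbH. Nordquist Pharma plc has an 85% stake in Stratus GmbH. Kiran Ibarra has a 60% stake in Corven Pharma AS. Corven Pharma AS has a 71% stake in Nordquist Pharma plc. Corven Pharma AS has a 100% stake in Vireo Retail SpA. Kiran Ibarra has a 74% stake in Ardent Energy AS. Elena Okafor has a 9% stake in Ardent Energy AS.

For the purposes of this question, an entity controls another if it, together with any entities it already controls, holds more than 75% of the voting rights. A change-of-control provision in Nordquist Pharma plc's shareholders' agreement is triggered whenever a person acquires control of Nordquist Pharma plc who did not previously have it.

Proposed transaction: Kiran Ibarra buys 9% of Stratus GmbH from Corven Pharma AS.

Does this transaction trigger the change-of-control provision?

No

The purchase adds only to Kiran's holdings (Corven's stake shrinks), so Kiran is the only person who could newly come to control Nordquist.
Kiran's largest direct stake is 74% in Ardent, which does not meet the threshold, so Kiran controls no company.
Neither Kiran nor any entity Kiran controls holds any voting interest in Nordquist.
So before the transaction, Kiran does not control Nordquist.
After the purchase, Kiran holds 9% of Stratus directly, and Corven's stake falls to 6%.
Kiran's side now holds 9% of Stratus, not > 75%, so Kiran still does not control Stratus.
After the transaction, neither Kiran nor any entity Kiran controls holds a voting interest in Nordquist, so Kiran still does not control it.
No new person acquires control, so the clause is not triggered.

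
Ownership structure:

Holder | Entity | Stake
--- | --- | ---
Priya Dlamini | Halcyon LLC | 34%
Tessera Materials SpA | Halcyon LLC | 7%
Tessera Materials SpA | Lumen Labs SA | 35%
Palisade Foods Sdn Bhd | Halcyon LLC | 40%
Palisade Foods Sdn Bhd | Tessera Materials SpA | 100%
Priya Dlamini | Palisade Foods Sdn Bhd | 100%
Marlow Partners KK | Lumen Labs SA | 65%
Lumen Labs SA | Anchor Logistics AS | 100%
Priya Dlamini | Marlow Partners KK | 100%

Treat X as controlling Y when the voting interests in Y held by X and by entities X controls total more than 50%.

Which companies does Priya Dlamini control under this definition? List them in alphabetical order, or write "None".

Priya holds 100% of Palisade, so Priya controls Palisade.
Priya holds 100% of Marlow, so Priya controls Marlow.
Palisade holds 100% of Tessera, so Priya controls Tessera.
Tessera and Marlow together hold 35% + 65% = 100% of Lumen, so Priya controls Lumen.
Palisade and Priya and Tessera together hold 40% + 34% + 7% = 81% of Halcyon, so Priya controls Halcyon.
Lumen holds 100% of Anchor, so Priya controls Anchor.

Anchor Logistics AS, Halcyon LLC, Lumen Labs SA, Marlow Partners KK, Palisade Foods Sdn Bhd, Tessera Materials SpA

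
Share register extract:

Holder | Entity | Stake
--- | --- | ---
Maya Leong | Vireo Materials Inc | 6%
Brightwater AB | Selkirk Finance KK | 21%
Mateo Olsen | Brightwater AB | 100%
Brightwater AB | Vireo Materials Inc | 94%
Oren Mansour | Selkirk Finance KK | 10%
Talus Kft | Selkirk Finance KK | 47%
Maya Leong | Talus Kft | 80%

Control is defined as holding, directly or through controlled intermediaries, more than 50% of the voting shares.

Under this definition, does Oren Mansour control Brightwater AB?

No

Oren's largest direct stake is 10% in Selkirk, which does not meet the threshold, so Oren controls no company.
Neither Oren nor any entity Oren controls holds any voting interest in Brightwater.
So Oren does not control Brightwater.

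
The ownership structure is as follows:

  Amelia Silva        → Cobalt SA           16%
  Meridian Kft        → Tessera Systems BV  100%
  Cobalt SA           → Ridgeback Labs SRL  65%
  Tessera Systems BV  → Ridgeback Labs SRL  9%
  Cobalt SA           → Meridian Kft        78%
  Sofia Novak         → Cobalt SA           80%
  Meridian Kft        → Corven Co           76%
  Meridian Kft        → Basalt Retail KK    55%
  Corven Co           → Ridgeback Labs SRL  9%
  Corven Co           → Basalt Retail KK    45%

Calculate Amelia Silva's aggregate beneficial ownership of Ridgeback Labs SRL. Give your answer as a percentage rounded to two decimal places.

12.38%

Amelia reaches Ridgeback along 3 paths.
Via Cobalt → Meridian → Tessera: 16% × 78% × 100% × 9% = 1.1232%.
Via Cobalt: 16% × 65% = 10.4%.
Via Cobalt → Meridian → Corven: 16% × 78% × 76% × 9% = 0.853632%.
Total: 1.1232% + 10.4% + 0.853632% = 12.376832%.
Rounded: 12.38%.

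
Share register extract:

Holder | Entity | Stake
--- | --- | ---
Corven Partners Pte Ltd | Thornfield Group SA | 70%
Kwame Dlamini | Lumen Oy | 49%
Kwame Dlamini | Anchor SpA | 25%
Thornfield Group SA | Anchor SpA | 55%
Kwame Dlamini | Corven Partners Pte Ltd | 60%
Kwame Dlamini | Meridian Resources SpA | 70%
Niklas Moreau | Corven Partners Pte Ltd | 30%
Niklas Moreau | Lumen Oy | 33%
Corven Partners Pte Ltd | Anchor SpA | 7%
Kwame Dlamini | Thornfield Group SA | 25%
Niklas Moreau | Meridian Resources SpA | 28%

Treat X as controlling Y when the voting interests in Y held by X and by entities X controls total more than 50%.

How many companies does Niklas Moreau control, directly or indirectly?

0

Niklas's largest direct stake is 33% in Lumen, which does not meet the threshold.
Niklas controls 0 companies.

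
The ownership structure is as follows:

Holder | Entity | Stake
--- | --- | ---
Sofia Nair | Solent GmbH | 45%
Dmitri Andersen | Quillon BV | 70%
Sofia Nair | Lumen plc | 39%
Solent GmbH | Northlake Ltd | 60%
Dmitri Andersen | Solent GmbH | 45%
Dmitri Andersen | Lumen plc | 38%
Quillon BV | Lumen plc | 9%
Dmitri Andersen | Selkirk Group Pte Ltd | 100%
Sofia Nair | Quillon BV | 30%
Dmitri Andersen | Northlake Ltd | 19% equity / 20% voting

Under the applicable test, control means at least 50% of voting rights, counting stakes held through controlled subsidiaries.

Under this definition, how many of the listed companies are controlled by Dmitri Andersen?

Dmitri holds 70% of Quillon, so Dmitri controls Quillon.
Dmitri holds 100% of Selkirk, so Dmitri controls Selkirk.
No other company's threshold is met.
Dmitri controls 2 companies.

2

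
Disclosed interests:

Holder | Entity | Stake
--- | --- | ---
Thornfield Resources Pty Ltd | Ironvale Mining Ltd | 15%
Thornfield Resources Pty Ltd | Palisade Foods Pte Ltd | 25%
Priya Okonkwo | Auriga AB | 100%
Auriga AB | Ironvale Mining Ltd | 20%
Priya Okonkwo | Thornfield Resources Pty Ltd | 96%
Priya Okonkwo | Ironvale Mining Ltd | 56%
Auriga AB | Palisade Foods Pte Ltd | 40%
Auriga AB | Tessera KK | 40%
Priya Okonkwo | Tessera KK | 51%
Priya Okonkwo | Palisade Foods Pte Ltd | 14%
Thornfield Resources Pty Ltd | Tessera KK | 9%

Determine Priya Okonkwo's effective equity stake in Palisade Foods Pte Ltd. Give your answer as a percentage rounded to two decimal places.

Priya reaches Palisade along 3 paths.
Via Thornfield: 96% × 25% = 24%.
Via Auriga: 100% × 40% = 40%.
Direct stake: 14% = 14%.
Total: 24% + 40% + 14% = 78%.
Rounded: 78.00%.

78.00%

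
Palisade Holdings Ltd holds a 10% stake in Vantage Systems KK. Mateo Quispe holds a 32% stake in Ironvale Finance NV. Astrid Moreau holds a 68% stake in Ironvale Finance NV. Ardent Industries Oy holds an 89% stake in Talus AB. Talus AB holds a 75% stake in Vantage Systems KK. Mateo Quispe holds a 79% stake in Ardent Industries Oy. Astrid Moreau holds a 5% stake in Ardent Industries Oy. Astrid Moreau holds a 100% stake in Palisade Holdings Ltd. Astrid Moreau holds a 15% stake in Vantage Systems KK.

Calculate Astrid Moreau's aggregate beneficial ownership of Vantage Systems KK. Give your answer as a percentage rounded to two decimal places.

Astrid reaches Vantage along 3 paths.
Via Ardent → Talus: 5% × 89% × 75% = 3.3375%.
Direct stake: 15% = 15%.
Via Palisade: 100% × 10% = 10%.
Total: 3.3375% + 15% + 10% = 28.3375%.
Rounded: 28.34%.

28.34%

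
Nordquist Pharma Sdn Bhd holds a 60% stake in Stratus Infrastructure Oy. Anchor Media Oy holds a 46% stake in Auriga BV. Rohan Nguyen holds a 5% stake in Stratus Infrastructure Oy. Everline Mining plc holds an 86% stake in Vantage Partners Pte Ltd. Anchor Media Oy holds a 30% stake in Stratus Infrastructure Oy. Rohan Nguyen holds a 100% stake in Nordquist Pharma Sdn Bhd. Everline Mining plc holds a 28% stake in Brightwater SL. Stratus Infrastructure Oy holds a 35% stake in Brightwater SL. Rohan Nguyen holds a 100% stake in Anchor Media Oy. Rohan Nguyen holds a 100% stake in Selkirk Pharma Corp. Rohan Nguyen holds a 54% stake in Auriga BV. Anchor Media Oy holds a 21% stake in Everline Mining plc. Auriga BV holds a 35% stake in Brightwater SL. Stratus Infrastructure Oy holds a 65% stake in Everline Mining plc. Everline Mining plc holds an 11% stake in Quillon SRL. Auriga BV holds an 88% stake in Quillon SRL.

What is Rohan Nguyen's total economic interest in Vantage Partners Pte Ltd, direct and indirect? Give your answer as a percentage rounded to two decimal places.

71.17%

Rohan reaches Vantage along 4 paths.
Via Anchor → Everline: 100% × 21% × 86% = 18.06%.
Via Anchor → Stratus → Everline: 100% × 30% × 65% × 86% = 16.77%.
Via Nordquist → Stratus → Everline: 100% × 60% × 65% × 86% = 33.54%.
Via Stratus → Everline: 5% × 65% × 86% = 2.795%.
Total: 18.06% + 16.77% + 33.54% + 2.795% = 71.165%.
Rounded: 71.17%.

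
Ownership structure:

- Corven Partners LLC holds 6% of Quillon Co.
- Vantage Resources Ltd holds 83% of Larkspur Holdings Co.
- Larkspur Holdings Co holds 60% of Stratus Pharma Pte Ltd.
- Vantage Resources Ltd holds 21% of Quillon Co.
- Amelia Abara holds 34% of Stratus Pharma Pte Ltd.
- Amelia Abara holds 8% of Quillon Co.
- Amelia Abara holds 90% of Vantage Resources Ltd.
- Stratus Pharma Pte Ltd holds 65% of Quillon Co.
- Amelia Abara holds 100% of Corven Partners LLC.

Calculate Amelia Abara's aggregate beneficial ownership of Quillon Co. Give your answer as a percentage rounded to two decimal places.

Amelia reaches Quillon along 5 paths.
Via Vantage → Larkspur → Stratus: 90% × 83% × 60% × 65% = 29.133%.
Via Stratus: 34% × 65% = 22.1%.
Via Vantage: 90% × 21% = 18.9%.
Via Corven: 100% × 6% = 6%.
Direct stake: 8% = 8%.
Total: 29.133% + 22.1% + 18.9% + 6% + 8% = 84.133%.
Rounded: 84.13%.

84.13%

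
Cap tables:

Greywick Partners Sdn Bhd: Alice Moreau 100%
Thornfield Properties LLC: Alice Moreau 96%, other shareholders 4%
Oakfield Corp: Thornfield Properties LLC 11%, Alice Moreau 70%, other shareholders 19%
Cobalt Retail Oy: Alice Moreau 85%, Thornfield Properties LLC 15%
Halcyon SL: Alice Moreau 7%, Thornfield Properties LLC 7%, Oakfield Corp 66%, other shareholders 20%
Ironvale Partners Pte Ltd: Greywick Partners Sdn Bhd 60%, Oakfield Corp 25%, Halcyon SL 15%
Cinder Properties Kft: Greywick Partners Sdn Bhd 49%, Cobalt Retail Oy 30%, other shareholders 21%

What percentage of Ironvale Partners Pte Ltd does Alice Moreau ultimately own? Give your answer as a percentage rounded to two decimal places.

Alice reaches Ironvale along 7 paths.
Via Greywick: 100% × 60% = 60%.
Via Thornfield → Oakfield: 96% × 11% × 25% = 2.64%.
Via Oakfield: 70% × 25% = 17.5%.
Via Halcyon: 7% × 15% = 1.05%.
Via Thornfield → Halcyon: 96% × 7% × 15% = 1.008%.
Via Thornfield → Oakfield → Halcyon: 96% × 11% × 66% × 15% = 1.04544%.
Via Oakfield → Halcyon: 70% × 66% × 15% = 6.93%.
Total: 60% + 2.64% + 17.5% + 1.05% + 1.008% + 1.04544% + 6.93% = 90.17344%.
Rounded: 90.17%.

90.17%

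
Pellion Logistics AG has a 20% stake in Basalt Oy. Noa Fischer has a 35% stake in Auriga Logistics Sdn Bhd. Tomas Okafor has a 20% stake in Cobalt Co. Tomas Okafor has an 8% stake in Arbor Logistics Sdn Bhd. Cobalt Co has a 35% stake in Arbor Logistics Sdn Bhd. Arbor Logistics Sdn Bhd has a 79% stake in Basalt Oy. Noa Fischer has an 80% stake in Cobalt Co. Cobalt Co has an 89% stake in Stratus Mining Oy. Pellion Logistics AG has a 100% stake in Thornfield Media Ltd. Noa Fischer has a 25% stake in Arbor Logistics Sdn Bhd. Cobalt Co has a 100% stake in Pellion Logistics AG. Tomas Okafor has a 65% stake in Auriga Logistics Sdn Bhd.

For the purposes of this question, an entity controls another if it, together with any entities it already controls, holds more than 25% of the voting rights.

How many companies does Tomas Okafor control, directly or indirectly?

1

Tomas holds 65% of Auriga, so Tomas controls Auriga.
No other company's threshold is met.
Tomas controls 1 company.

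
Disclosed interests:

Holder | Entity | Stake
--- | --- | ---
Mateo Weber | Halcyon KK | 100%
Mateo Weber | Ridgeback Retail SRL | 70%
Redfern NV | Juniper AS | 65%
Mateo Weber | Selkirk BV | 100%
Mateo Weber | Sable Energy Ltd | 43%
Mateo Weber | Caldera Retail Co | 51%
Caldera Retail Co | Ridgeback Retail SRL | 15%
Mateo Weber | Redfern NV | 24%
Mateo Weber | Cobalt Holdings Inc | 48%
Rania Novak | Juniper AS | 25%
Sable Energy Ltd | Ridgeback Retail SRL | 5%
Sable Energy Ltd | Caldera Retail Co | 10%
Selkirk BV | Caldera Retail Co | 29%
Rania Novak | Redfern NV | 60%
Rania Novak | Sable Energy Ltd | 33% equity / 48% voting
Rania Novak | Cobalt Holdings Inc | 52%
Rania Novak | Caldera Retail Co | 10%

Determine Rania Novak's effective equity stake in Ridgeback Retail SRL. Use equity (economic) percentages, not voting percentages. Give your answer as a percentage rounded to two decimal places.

Rania reaches Ridgeback along 3 paths.
Via Caldera: 10% × 15% = 1.5%.
Via Sable → Caldera: 33% × 10% × 15% = 0.495%.
Via Sable: 33% × 5% = 1.65%.
Total: 1.5% + 0.495% + 1.65% = 3.645%.
Rounded: 3.65%.

3.65%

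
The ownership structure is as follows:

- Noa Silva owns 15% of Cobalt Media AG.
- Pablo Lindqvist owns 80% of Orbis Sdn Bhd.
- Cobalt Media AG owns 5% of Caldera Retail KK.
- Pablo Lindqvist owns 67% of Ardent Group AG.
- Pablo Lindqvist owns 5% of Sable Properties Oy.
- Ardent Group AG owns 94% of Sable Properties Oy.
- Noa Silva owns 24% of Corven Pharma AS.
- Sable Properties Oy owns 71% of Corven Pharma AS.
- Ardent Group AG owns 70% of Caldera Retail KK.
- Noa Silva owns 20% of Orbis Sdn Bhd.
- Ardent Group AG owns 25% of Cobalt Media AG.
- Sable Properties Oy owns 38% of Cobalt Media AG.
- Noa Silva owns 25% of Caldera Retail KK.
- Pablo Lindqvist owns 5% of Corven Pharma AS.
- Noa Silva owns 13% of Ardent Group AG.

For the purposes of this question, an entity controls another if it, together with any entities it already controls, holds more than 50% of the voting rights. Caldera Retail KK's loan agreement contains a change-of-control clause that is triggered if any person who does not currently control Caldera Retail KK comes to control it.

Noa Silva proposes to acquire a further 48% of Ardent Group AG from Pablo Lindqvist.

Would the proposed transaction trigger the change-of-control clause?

The purchase adds only to Noa's holdings (Pablo's stake shrinks), so Noa is the only person who could newly come to control Caldera.
Noa's largest direct stake is 25% in Caldera, which does not meet the threshold, so Noa controls no company.
In Caldera, Noa's side holds only 25%, not > 50%.
So before the transaction, Noa does not control Caldera.
After the purchase, Noa's direct stake in Ardent rises to 13% + 48% = 61%, and Pablo's stake falls to 19%.
Noa holds 61% of Ardent, so Noa controls Ardent.
Ardent holds 94% of Sable, so Noa controls Sable.
Sable and Ardent and Noa together hold 38% + 25% + 15% = 78% of Cobalt, so Noa controls Cobalt.
Noa and Ardent and Cobalt together hold 25% + 70% + 5% = 100% of Caldera, so Noa controls Caldera.
Noa did not control Caldera before and does after, so the clause is triggered.

Yes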